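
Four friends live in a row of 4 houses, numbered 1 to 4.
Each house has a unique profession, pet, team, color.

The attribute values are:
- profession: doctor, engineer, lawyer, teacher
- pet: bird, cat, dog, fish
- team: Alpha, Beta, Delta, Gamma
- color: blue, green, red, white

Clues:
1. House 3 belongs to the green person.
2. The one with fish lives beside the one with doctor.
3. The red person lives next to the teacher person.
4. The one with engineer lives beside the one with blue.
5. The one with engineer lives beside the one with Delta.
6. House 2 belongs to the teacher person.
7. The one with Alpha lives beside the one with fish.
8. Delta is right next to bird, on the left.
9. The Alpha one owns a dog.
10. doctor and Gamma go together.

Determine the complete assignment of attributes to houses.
Solution:

House | Profession | Pet | Team | Color
---------------------------------------
  1   | engineer | dog | Alpha | red
  2   | teacher | fish | Delta | blue
  3   | doctor | bird | Gamma | green
  4   | lawyer | cat | Beta | white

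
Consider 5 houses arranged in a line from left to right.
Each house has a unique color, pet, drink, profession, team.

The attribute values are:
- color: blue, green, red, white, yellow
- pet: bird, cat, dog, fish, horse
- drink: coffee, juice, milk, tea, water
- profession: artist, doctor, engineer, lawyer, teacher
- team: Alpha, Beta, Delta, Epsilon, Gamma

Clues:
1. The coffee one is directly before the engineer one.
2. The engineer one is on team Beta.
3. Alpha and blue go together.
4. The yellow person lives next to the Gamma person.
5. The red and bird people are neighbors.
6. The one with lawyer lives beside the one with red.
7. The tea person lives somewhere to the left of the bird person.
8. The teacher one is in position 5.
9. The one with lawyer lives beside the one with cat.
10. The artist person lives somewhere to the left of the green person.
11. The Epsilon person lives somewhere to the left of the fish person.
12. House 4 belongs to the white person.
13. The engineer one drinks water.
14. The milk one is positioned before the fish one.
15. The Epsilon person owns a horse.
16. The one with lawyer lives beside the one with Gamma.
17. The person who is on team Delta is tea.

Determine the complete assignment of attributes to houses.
Solution:

House | Color | Pet | Drink | Profession | Team
-----------------------------------------------
  1   | yellow | dog | tea | lawyer | Delta
  2   | red | cat | coffee | artist | Gamma
  3   | green | bird | water | engineer | Beta
  4   | white | horse | milk | doctor | Epsilon
  5   | blue | fish | juice | teacher | Alpha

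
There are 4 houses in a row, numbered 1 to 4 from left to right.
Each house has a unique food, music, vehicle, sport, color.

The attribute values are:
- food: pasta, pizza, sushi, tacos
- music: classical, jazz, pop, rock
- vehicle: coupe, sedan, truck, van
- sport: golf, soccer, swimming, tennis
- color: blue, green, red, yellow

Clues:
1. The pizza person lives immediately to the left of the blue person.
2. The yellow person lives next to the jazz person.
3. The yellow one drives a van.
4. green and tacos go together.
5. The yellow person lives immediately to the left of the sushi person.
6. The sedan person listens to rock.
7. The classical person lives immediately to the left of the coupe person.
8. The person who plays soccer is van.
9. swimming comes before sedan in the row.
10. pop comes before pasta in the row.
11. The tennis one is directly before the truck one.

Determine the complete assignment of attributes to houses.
Solution:

House | Food | Music | Vehicle | Sport | Color
----------------------------------------------
  1   | pizza | classical | van | soccer | yellow
  2   | sushi | jazz | coupe | tennis | blue
  3   | tacos | pop | truck | swimming | green
  4   | pasta | rock | sedan | golf | red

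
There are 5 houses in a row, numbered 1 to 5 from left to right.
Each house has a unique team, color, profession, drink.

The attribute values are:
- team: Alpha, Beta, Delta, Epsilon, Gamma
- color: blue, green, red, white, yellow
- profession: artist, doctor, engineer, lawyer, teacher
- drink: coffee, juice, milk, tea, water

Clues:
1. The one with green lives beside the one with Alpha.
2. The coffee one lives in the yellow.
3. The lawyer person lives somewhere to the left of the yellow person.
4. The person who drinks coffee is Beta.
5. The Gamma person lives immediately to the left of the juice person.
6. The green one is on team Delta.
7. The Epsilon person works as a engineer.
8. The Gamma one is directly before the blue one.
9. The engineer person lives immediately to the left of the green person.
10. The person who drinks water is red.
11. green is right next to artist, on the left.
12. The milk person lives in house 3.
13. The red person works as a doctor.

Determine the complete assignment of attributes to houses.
Solution:

House | Team | Color | Profession | Drink
-----------------------------------------
  1   | Gamma | red | doctor | water
  2   | Epsilon | blue | engineer | juice
  3   | Delta | green | lawyer | milk
  4   | Alpha | white | artist | tea
  5   | Beta | yellow | teacher | coffee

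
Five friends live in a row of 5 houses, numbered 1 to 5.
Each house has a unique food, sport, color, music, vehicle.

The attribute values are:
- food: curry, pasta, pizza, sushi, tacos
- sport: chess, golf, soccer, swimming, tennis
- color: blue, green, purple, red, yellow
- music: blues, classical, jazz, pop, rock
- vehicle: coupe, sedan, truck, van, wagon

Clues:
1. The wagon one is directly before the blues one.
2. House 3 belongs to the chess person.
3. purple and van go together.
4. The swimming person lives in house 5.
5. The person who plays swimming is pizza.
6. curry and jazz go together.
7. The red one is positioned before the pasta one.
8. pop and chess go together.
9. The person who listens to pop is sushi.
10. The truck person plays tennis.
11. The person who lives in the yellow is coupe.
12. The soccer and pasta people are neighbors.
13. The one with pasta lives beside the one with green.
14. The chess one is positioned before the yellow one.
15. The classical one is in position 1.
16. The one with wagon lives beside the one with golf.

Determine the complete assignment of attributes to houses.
Solution:

House | Food | Sport | Color | Music | Vehicle
----------------------------------------------
  1   | tacos | soccer | red | classical | wagon
  2   | pasta | golf | purple | blues | van
  3   | sushi | chess | green | pop | sedan
  4   | curry | tennis | blue | jazz | truck
  5   | pizza | swimming | yellow | rock | coupe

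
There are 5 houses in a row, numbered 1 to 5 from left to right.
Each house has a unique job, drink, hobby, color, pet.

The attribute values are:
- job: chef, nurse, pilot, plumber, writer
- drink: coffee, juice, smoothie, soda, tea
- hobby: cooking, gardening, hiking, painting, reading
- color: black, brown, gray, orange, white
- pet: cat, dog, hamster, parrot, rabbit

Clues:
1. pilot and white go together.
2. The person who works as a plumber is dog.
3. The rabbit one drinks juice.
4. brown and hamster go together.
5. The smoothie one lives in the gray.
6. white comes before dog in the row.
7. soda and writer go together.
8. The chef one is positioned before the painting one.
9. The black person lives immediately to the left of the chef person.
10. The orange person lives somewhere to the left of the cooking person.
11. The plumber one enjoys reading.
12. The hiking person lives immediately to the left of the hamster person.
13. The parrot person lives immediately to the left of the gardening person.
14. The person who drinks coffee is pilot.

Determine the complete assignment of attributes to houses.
Solution:

House | Job | Drink | Hobby | Color | Pet
-----------------------------------------
  1   | writer | soda | hiking | black | parrot
  2   | chef | tea | gardening | brown | hamster
  3   | nurse | juice | painting | orange | rabbit
  4   | pilot | coffee | cooking | white | cat
  5   | plumber | smoothie | reading | gray | dog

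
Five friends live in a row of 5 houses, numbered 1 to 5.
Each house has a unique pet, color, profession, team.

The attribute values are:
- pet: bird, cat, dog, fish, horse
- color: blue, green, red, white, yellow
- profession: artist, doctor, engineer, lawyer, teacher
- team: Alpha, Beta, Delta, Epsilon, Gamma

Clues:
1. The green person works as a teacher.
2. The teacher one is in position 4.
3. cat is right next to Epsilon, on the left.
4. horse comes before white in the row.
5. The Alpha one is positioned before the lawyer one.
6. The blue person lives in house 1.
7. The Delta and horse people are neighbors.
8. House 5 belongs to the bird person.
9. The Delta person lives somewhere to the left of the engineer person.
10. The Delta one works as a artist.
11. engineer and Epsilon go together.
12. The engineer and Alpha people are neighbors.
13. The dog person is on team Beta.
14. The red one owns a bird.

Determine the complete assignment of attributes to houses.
Solution:

House | Pet | Color | Profession | Team
---------------------------------------
  1   | cat | blue | artist | Delta
  2   | horse | yellow | engineer | Epsilon
  3   | fish | white | doctor | Alpha
  4   | dog | green | teacher | Beta
  5   | bird | red | lawyer | Gamma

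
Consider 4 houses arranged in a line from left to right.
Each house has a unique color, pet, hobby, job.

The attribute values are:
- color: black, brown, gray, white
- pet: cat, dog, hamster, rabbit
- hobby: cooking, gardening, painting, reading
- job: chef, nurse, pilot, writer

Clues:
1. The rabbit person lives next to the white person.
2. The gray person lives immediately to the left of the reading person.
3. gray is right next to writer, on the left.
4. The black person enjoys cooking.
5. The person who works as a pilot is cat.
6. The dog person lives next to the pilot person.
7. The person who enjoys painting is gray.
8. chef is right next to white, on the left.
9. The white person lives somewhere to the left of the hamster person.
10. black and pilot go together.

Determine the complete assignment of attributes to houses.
Solution:

House | Color | Pet | Hobby | Job
---------------------------------
  1   | gray | rabbit | painting | chef
  2   | white | dog | reading | writer
  3   | black | cat | cooking | pilot
  4   | brown | hamster | gardening | nurse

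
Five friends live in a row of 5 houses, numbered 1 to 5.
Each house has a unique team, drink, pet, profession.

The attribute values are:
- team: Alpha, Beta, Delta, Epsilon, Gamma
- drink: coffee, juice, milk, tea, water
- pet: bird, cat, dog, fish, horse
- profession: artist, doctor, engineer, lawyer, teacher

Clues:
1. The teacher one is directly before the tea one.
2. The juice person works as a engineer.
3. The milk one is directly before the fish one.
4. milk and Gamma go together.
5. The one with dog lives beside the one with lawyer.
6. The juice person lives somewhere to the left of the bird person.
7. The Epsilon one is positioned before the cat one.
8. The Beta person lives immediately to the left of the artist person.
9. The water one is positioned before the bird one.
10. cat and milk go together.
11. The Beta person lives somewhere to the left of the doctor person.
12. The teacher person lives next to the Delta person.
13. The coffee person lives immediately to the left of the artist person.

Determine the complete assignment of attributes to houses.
Solution:

House | Team | Drink | Pet | Profession
---------------------------------------
  1   | Epsilon | juice | dog | engineer
  2   | Beta | coffee | horse | lawyer
  3   | Gamma | milk | cat | artist
  4   | Alpha | water | fish | teacher
  5   | Delta | tea | bird | doctor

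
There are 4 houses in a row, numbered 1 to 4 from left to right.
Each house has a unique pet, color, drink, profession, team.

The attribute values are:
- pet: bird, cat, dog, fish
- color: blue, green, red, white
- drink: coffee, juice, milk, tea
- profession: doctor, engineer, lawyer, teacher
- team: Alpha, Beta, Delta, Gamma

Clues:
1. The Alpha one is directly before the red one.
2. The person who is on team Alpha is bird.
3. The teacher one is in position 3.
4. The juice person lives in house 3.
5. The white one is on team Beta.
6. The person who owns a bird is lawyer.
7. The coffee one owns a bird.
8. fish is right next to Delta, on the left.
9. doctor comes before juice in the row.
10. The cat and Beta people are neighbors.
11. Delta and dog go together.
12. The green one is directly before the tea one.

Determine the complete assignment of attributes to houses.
Solution:

House | Pet | Color | Drink | Profession | Team
-----------------------------------------------
  1   | bird | green | coffee | lawyer | Alpha
  2   | cat | red | tea | doctor | Gamma
  3   | fish | white | juice | teacher | Beta
  4   | dog | blue | milk | engineer | Delta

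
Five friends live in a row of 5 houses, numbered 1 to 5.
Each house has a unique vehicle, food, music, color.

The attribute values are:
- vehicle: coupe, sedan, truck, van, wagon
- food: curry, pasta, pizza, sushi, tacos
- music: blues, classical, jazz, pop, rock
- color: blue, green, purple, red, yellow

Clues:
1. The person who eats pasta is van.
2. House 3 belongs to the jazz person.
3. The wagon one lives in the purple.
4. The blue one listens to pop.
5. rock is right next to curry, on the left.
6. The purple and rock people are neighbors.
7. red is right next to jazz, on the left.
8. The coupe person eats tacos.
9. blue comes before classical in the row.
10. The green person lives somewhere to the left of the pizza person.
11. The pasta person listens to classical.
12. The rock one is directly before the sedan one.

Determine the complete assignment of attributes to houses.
Solution:

House | Vehicle | Food | Music | Color
--------------------------------------
  1   | wagon | sushi | blues | purple
  2   | coupe | tacos | rock | red
  3   | sedan | curry | jazz | green
  4   | truck | pizza | pop | blue
  5   | van | pasta | classical | yellow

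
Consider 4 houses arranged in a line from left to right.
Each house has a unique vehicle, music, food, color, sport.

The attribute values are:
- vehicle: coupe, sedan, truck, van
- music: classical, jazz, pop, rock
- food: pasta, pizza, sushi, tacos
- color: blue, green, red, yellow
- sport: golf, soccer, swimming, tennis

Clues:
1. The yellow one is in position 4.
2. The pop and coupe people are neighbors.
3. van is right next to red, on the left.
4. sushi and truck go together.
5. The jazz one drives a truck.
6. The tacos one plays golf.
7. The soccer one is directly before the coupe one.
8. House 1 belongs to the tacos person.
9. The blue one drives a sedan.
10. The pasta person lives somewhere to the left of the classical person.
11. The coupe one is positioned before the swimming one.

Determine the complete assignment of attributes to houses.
Solution:

House | Vehicle | Music | Food | Color | Sport
----------------------------------------------
  1   | sedan | rock | tacos | blue | golf
  2   | van | pop | pasta | green | soccer
  3   | coupe | classical | pizza | red | tennis
  4   | truck | jazz | sushi | yellow | swimming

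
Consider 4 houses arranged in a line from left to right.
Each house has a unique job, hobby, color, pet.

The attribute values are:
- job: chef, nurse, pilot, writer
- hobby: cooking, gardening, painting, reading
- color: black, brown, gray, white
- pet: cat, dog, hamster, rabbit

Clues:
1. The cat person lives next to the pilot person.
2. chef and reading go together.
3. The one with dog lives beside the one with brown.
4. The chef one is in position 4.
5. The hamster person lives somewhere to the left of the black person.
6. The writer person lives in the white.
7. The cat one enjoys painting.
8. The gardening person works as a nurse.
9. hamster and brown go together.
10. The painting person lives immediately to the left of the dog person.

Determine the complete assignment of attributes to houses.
Solution:

House | Job | Hobby | Color | Pet
---------------------------------
  1   | writer | painting | white | cat
  2   | pilot | cooking | gray | dog
  3   | nurse | gardening | brown | hamster
  4   | chef | reading | black | rabbit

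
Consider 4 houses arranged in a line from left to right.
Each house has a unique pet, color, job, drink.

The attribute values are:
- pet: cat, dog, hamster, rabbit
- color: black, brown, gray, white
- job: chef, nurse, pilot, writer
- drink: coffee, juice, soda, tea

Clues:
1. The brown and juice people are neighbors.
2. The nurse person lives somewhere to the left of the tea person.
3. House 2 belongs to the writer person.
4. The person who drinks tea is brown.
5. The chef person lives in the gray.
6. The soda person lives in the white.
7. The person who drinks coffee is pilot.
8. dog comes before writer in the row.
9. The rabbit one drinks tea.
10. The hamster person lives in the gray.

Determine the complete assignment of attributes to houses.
Solution:

House | Pet | Color | Job | Drink
---------------------------------
  1   | dog | white | nurse | soda
  2   | rabbit | brown | writer | tea
  3   | hamster | gray | chef | juice
  4   | cat | black | pilot | coffee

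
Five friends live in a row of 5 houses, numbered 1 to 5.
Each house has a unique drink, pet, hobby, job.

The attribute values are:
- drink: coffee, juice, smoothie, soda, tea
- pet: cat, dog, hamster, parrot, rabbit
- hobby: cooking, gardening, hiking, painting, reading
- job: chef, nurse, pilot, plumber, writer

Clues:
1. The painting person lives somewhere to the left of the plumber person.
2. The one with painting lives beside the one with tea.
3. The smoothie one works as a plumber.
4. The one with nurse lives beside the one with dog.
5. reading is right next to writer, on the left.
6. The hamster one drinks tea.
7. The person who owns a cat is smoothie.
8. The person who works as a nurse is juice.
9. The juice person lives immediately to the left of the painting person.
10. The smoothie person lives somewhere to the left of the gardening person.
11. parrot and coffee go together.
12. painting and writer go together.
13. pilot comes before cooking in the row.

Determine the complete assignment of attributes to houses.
Solution:

House | Drink | Pet | Hobby | Job
---------------------------------
  1   | juice | rabbit | reading | nurse
  2   | soda | dog | painting | writer
  3   | tea | hamster | hiking | pilot
  4   | smoothie | cat | cooking | plumber
  5   | coffee | parrot | gardening | chef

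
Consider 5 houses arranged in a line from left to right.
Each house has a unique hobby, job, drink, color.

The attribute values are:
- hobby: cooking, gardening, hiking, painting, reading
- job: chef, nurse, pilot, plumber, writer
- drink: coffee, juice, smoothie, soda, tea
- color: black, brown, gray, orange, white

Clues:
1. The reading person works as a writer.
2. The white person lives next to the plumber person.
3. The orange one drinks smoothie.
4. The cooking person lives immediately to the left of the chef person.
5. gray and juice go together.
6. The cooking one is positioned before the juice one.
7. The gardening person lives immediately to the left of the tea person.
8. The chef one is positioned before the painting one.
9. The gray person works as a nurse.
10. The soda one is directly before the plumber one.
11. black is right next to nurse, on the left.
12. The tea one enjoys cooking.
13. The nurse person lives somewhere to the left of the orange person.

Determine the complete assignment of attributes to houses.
Solution:

House | Hobby | Job | Drink | Color
-----------------------------------
  1   | gardening | pilot | soda | white
  2   | cooking | plumber | tea | brown
  3   | hiking | chef | coffee | black
  4   | painting | nurse | juice | gray
  5   | reading | writer | smoothie | orange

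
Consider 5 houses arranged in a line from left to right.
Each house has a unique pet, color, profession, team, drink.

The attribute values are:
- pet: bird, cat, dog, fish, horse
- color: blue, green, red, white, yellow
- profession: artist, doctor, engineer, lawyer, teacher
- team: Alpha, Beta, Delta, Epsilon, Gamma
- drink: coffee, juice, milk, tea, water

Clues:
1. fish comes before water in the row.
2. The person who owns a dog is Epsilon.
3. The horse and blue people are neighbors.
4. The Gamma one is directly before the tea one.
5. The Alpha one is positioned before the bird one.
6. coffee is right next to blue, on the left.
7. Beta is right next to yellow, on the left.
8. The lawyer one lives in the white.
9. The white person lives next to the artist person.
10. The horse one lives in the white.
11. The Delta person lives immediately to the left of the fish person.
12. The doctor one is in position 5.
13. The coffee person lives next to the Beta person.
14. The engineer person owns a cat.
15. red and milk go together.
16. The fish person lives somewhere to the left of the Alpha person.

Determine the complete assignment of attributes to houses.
Solution:

House | Pet | Color | Profession | Team | Drink
-----------------------------------------------
  1   | horse | white | lawyer | Delta | coffee
  2   | fish | blue | artist | Beta | juice
  3   | cat | yellow | engineer | Alpha | water
  4   | bird | red | teacher | Gamma | milk
  5   | dog | green | doctor | Epsilon | tea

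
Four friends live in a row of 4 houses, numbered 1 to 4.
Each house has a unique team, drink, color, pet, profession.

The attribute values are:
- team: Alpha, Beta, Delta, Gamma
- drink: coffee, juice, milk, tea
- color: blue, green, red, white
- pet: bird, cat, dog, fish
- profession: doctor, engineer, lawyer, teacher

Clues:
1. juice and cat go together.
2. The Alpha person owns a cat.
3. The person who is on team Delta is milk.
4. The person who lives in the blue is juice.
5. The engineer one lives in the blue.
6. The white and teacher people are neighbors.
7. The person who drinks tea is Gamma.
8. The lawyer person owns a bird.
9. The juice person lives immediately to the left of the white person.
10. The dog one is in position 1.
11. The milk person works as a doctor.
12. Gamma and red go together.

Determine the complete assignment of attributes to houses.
Solution:

House | Team | Drink | Color | Pet | Profession
-----------------------------------------------
  1   | Delta | milk | green | dog | doctor
  2   | Alpha | juice | blue | cat | engineer
  3   | Beta | coffee | white | bird | lawyer
  4   | Gamma | tea | red | fish | teacher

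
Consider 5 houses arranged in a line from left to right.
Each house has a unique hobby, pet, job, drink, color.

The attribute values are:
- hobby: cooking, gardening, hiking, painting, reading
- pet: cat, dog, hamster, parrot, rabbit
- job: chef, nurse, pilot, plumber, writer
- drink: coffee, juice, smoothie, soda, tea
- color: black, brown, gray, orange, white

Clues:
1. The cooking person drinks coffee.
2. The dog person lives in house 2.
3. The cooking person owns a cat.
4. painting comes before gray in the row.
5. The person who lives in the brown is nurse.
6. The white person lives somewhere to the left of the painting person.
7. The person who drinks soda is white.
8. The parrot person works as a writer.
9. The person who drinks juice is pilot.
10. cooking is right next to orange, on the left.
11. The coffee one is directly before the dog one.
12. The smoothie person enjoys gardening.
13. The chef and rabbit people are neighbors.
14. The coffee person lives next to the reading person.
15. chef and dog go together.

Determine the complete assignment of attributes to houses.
Solution:

House | Hobby | Pet | Job | Drink | Color
-----------------------------------------
  1   | cooking | cat | nurse | coffee | brown
  2   | reading | dog | chef | tea | orange
  3   | hiking | rabbit | plumber | soda | white
  4   | painting | hamster | pilot | juice | black
  5   | gardening | parrot | writer | smoothie | gray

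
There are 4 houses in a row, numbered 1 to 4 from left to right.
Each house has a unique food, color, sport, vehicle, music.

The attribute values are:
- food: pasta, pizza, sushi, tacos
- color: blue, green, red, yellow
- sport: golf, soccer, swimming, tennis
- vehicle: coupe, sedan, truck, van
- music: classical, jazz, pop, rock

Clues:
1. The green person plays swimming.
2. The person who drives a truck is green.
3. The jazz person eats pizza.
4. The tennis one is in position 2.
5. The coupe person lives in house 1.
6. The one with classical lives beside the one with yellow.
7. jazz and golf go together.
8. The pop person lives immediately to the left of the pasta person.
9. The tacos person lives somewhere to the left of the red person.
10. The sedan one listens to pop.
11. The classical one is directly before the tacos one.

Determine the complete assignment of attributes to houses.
Solution:

House | Food | Color | Sport | Vehicle | Music
----------------------------------------------
  1   | sushi | blue | soccer | coupe | classical
  2   | tacos | yellow | tennis | sedan | pop
  3   | pasta | green | swimming | truck | rock
  4   | pizza | red | golf | van | jazz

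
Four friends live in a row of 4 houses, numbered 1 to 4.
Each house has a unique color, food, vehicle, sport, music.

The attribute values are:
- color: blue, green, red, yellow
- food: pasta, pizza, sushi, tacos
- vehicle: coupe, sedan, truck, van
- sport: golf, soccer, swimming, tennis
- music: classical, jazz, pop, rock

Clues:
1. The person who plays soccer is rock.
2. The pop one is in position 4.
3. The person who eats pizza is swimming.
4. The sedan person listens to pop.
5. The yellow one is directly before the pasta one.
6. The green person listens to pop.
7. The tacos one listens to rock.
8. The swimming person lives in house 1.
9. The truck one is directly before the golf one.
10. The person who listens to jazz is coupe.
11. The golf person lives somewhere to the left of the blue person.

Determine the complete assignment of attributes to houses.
Solution:

House | Color | Food | Vehicle | Sport | Music
----------------------------------------------
  1   | yellow | pizza | truck | swimming | classical
  2   | red | pasta | coupe | golf | jazz
  3   | blue | tacos | van | soccer | rock
  4   | green | sushi | sedan | tennis | pop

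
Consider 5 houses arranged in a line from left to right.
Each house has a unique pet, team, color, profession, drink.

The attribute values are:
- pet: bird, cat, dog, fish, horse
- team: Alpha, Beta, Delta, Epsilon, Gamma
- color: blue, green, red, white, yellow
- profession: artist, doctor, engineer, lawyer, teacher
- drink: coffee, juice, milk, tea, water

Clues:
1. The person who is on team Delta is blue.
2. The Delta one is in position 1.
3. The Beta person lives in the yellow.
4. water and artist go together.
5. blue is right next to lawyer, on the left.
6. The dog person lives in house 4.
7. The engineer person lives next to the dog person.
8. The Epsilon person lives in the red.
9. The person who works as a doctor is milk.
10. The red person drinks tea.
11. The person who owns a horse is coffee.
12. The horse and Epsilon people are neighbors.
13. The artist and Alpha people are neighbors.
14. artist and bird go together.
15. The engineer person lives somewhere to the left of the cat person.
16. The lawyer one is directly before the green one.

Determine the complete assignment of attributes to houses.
Solution:

House | Pet | Team | Color | Profession | Drink
-----------------------------------------------
  1   | bird | Delta | blue | artist | water
  2   | fish | Alpha | white | lawyer | juice
  3   | horse | Gamma | green | engineer | coffee
  4   | dog | Epsilon | red | teacher | tea
  5   | cat | Beta | yellow | doctor | milk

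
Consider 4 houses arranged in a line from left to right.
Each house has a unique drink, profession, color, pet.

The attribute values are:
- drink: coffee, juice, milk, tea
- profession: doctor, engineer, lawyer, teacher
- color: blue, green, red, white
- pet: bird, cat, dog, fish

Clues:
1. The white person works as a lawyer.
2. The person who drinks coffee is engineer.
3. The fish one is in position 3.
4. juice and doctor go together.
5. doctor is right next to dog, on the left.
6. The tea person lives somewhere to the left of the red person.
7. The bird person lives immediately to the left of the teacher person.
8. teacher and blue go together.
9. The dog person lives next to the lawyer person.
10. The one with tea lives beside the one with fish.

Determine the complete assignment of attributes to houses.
Solution:

House | Drink | Profession | Color | Pet
----------------------------------------
  1   | juice | doctor | green | bird
  2   | tea | teacher | blue | dog
  3   | milk | lawyer | white | fish
  4   | coffee | engineer | red | cat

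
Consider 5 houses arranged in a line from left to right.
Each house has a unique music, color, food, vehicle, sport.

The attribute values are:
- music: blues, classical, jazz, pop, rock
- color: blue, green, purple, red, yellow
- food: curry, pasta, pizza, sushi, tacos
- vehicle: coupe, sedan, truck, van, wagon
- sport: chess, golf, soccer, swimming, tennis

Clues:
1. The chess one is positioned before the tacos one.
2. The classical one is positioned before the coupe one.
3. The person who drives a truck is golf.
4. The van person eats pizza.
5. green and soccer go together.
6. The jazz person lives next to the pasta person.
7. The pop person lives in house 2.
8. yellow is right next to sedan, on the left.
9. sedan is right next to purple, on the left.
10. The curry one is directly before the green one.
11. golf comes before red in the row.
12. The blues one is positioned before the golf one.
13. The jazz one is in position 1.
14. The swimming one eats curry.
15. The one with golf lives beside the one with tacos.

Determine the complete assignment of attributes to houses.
Solution:

House | Music | Color | Food | Vehicle | Sport
----------------------------------------------
  1   | jazz | yellow | curry | wagon | swimming
  2   | pop | green | pasta | sedan | soccer
  3   | blues | purple | pizza | van | chess
  4   | classical | blue | sushi | truck | golf
  5   | rock | red | tacos | coupe | tennis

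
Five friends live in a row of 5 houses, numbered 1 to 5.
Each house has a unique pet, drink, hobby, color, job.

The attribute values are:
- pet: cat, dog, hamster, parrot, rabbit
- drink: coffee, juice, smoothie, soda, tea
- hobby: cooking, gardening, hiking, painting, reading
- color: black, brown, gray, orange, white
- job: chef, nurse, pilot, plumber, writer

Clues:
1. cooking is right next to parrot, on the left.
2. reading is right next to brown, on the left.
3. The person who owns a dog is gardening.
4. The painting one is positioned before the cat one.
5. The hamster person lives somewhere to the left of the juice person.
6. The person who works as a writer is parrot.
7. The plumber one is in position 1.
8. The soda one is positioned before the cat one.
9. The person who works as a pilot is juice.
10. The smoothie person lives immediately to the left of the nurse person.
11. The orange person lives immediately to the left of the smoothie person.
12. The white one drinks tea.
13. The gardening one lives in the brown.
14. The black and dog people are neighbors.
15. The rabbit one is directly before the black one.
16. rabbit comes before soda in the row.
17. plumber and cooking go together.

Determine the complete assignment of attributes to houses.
Solution:

House | Pet | Drink | Hobby | Color | Job
-----------------------------------------
  1   | rabbit | coffee | cooking | orange | plumber
  2   | parrot | smoothie | reading | black | writer
  3   | dog | soda | gardening | brown | nurse
  4   | hamster | tea | painting | white | chef
  5   | cat | juice | hiking | gray | pilot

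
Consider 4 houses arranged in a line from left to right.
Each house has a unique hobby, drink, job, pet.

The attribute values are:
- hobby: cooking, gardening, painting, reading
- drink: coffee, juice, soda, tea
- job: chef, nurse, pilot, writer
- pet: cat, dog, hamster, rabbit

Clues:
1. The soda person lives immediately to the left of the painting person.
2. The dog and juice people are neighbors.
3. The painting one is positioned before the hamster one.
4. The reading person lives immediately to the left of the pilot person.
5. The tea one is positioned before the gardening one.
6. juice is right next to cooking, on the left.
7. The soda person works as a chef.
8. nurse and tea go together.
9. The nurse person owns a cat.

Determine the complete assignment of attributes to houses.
Solution:

House | Hobby | Drink | Job | Pet
---------------------------------
  1   | reading | soda | chef | dog
  2   | painting | juice | pilot | rabbit
  3   | cooking | tea | nurse | cat
  4   | gardening | coffee | writer | hamster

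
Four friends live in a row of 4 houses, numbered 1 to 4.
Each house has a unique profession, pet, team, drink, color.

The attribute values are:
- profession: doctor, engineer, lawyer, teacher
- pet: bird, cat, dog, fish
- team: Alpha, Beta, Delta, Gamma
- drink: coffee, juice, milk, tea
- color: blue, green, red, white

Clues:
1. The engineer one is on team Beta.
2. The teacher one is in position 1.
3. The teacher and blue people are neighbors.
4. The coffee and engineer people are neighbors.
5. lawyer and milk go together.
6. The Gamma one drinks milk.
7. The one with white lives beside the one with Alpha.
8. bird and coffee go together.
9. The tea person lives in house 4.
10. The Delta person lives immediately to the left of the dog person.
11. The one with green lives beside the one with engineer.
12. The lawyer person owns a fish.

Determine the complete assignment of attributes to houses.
Solution:

House | Profession | Pet | Team | Drink | Color
-----------------------------------------------
  1   | teacher | bird | Delta | coffee | green
  2   | engineer | dog | Beta | juice | blue
  3   | lawyer | fish | Gamma | milk | white
  4   | doctor | cat | Alpha | tea | red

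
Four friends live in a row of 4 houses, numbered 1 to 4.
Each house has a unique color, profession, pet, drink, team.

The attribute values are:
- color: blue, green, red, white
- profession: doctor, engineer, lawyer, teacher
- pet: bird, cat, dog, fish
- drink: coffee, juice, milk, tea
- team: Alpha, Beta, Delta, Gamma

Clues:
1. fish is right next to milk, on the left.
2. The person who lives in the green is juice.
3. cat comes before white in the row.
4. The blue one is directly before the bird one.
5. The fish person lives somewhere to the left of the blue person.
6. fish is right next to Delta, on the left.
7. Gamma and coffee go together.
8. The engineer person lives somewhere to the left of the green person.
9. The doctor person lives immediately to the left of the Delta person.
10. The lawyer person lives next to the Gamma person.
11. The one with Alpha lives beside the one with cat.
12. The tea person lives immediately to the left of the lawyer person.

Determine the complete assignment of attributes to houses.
Solution:

House | Color | Profession | Pet | Drink | Team
-----------------------------------------------
  1   | red | doctor | fish | tea | Alpha
  2   | blue | lawyer | cat | milk | Delta
  3   | white | engineer | bird | coffee | Gamma
  4   | green | teacher | dog | juice | Beta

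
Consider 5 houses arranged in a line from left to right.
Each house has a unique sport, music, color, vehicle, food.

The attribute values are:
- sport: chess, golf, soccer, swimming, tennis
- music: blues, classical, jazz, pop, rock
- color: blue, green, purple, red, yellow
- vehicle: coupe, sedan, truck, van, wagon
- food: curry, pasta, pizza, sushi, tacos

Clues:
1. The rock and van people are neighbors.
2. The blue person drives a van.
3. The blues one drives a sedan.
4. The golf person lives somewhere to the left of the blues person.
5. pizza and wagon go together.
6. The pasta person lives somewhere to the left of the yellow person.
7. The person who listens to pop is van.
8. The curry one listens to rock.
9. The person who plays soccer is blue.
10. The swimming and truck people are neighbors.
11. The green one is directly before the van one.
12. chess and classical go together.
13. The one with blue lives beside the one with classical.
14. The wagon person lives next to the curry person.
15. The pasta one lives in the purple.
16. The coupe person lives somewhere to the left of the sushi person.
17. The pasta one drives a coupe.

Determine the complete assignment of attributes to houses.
Solution:

House | Sport | Music | Color | Vehicle | Food
----------------------------------------------
  1   | swimming | jazz | red | wagon | pizza
  2   | golf | rock | green | truck | curry
  3   | soccer | pop | blue | van | tacos
  4   | chess | classical | purple | coupe | pasta
  5   | tennis | blues | yellow | sedan | sushi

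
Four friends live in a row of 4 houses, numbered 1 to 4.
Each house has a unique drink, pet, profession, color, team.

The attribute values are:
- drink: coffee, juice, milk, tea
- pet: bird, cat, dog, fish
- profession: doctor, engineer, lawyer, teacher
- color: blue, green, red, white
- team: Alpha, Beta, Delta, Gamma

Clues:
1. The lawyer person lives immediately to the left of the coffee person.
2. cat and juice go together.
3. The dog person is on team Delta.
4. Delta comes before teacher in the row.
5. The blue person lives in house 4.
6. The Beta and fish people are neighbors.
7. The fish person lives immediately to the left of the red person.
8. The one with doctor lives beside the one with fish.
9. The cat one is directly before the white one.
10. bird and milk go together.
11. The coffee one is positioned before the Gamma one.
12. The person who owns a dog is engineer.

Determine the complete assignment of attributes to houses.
Solution:

House | Drink | Pet | Profession | Color | Team
-----------------------------------------------
  1   | juice | cat | doctor | green | Beta
  2   | tea | fish | lawyer | white | Alpha
  3   | coffee | dog | engineer | red | Delta
  4   | milk | bird | teacher | blue | Gamma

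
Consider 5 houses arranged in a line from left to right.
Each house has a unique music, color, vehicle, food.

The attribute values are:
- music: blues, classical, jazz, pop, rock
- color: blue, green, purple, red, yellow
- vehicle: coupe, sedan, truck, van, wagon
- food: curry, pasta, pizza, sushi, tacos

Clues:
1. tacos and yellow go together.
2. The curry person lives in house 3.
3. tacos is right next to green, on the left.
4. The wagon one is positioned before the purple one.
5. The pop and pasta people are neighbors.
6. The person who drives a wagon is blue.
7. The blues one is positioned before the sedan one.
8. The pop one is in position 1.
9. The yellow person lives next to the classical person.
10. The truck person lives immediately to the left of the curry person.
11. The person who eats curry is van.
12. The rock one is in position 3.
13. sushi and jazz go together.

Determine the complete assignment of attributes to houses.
Solution:

House | Music | Color | Vehicle | Food
--------------------------------------
  1   | pop | yellow | coupe | tacos
  2   | classical | green | truck | pasta
  3   | rock | red | van | curry
  4   | blues | blue | wagon | pizza
  5   | jazz | purple | sedan | sushi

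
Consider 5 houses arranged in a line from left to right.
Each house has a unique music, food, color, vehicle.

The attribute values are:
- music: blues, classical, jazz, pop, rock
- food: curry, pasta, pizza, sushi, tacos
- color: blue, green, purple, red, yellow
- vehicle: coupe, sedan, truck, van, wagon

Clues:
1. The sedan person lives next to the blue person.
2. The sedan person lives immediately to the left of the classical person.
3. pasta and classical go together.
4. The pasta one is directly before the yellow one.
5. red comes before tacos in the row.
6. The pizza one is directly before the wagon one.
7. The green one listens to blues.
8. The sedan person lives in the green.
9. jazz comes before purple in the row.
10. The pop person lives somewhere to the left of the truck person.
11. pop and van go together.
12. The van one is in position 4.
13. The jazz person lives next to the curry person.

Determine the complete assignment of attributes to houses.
Solution:

House | Music | Food | Color | Vehicle
--------------------------------------
  1   | blues | pizza | green | sedan
  2   | classical | pasta | blue | wagon
  3   | jazz | sushi | yellow | coupe
  4   | pop | curry | red | van
  5   | rock | tacos | purple | truck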